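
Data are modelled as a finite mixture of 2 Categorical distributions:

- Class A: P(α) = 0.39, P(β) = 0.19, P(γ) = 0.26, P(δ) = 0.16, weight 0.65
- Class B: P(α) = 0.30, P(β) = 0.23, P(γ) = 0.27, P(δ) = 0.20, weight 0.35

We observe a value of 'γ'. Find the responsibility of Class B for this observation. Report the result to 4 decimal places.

P(component k | x) = π_k·f_k(x) / marginal(x), where marginal(x) = Σ_j π_j·f_j(x).
Component likelihoods at x = 'γ':
  f_A = 0.26
  f_B = 0.27
Multiply by the mixture weights:
  π_A·f_A = 0.65 × 0.26 = 0.169
  π_B·f_B = 0.35 × 0.27 = 0.0945
Marginal: 0.169 + 0.0945 = 0.2635
P(Class B | the observation) ≈ 0.3586

0.3586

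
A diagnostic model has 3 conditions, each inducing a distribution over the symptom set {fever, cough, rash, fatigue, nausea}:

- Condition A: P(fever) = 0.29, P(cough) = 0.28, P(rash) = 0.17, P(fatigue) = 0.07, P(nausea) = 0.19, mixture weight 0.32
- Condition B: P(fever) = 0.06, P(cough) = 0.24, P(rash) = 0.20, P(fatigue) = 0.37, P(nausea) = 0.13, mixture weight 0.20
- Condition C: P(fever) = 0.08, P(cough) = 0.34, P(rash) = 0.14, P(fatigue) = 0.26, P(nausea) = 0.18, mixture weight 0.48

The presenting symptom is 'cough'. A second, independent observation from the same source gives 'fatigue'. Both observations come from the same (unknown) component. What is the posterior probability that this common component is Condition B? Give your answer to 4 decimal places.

0.2672

The responsibility of component k is w_k f_k(x) divided by Σ_j w_j f_j(x).
Since both observations come from the same component, the likelihood for component k is f_k(x₁)·f_k(x₂).
  p_A = [0.28] × [0.07] = 0.0196
  p_B = [0.24] × [0.37] = 0.0888
  p_C = [0.34] × [0.26] = 0.0884
Unnormalised posteriors:
  w_A·p_A = 0.32 × 0.0196 = 0.006272
  w_B·p_B = 0.20 × 0.0888 = 0.01776
  w_C·p_C = 0.48 × 0.0884 = 0.042432
Sum: 0.006272 + 0.01776 + 0.042432 = 0.066464
P(Condition B | x₁, x₂) ≈ 0.2672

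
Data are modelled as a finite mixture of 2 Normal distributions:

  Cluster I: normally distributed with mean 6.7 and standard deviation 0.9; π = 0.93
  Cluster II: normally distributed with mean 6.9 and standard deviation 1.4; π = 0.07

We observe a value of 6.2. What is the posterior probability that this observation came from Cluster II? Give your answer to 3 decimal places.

0.047

P(component k | x) = P(Z=k)·f_k(x) / marginal(x), where marginal(x) = Σ_j P(Z=j)·f_j(x).
Normal densities:
  p_I = 0.37988
  p_II = 0.251475
Unnormalised posteriors:
  P(Z=I)·p_I = 0.93 × 0.37988 = 0.353289
  P(Z=II)·p_II = 0.07 × 0.251475 = 0.0176033
Evidence: 0.353289 + 0.0176033 = 0.370892
So the posterior for Cluster II is 0.0176033 / 0.370892 ≈ 0.047.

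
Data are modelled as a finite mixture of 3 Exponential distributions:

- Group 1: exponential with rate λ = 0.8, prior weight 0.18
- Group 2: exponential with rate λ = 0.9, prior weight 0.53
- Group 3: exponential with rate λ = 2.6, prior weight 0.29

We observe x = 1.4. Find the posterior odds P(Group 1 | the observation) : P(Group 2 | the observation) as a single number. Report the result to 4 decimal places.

0.3473

Only the two components matter; the odds are (π_i f_i(x)) / (π_j f_j(x)).
Component likelihoods at x = 1.4:
  f_1 = 0.261024
  f_2 = 0.255289
  f_3 = 0.0682561
0.0469843 / 0.135303 ≈ 0.3473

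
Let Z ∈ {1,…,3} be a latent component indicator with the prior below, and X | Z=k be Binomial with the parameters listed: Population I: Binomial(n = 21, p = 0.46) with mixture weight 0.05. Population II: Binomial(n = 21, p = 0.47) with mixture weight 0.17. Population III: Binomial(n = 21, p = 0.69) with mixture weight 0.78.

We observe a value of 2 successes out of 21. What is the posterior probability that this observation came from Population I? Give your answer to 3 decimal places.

0.287

Posterior ∝ prior × likelihood, so P(k | x) ∝ P(Z=k) f_k(x); normalise over all components.
Evaluate each component's likelihood at the observed value:
  p_I = C(21,2)·0.46^2·0.54^19 = 210·0.2116·8.23155e-06 = 0.000365777
  p_II = C(21,2)·0.47^2·0.53^19 = 210·0.2209·5.77087e-06 = 0.000267705
  p_III = C(21,2)·0.69^2·0.31^19 = 210·0.4761·2.16707e-10 = 2.16665e-08
Unnormalised posteriors:
  P(Z=I)·p_I = 0.05 × 0.000365777 = 1.82889e-05
  P(Z=II)·p_II = 0.17 × 0.000267705 = 4.55099e-05
  P(Z=III)·p_III = 0.78 × 2.16665e-08 = 1.68999e-08
Marginal: 1.82889e-05 + 4.55099e-05 + 1.68999e-08 = 6.38156e-05
Responsibility of Population I: 1.82889e-05 / 6.38156e-05 ≈ 0.287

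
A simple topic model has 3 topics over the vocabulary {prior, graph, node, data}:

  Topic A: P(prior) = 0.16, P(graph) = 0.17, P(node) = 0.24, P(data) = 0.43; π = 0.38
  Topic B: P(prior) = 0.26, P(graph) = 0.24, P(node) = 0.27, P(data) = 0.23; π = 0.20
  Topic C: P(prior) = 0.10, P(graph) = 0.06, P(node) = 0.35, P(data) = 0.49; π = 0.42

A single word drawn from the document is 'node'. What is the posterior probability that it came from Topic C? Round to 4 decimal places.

0.5031

P(component k | x) = π_k·f_k(x) / marginal(x), where marginal(x) = Σ_j π_j·f_j(x).
Evaluate each component's likelihood at the observed value:
  p_A = P(node | comp) = 0.24
  p_B = P(node | comp) = 0.27
  p_C = P(node | comp) = 0.35
Multiply by the mixture weights:
  π_A·p_A = 0.38 × 0.24 = 0.0912
  π_B·p_B = 0.20 × 0.27 = 0.054
  π_C·p_C = 0.42 × 0.35 = 0.147
Normaliser: 0.0912 + 0.054 + 0.147 = 0.2922
P(Topic C | the observation) ≈ 0.5031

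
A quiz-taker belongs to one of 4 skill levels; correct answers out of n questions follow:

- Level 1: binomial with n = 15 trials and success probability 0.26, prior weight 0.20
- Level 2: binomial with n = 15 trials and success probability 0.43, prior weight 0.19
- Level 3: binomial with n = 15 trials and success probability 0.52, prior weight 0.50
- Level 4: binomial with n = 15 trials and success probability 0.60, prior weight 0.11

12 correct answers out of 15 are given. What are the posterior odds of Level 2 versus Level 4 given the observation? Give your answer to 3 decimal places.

0.092

Posterior odds = (π_i f_i(x)) / (π_j f_j(x)); the normalising sum cancels.
Component likelihoods at x = 12 correct answers out of 15:
  p_1 = 1.75949e-05
  p_2 = 0.00336711
  p_3 = 0.0196687
  p_4 = 0.0633879
Odds = (0.19/0.11) × (0.00336711/0.0633879) = 1.72727 × 0.0531191 ≈ 0.092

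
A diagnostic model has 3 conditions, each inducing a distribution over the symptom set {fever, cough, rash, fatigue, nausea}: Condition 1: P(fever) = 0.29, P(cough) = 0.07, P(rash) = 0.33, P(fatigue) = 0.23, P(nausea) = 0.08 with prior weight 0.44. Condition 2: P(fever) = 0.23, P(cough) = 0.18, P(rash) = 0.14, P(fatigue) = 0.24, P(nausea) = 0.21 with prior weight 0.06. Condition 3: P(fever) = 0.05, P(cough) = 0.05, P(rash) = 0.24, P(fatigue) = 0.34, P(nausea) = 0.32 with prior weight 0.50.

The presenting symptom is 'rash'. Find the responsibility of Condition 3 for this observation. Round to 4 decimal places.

0.4386

P(component k | x) = P(Z=k)·f_k(x) / marginal(x), where marginal(x) = Σ_j P(Z=j)·f_j(x).
Component likelihoods at x = 'rash':
  L_1 = 0.33
  L_2 = 0.14
  L_3 = 0.24
Unnormalised posteriors:
  P(Z=1)·L_1 = 0.44 × 0.33 = 0.1452
  P(Z=2)·L_2 = 0.06 × 0.14 = 0.0084
  P(Z=3)·L_3 = 0.50 × 0.24 = 0.12
Normaliser: 0.1452 + 0.0084 + 0.12 = 0.2736
So the posterior for Condition 3 is 0.12 / 0.2736 ≈ 0.4386.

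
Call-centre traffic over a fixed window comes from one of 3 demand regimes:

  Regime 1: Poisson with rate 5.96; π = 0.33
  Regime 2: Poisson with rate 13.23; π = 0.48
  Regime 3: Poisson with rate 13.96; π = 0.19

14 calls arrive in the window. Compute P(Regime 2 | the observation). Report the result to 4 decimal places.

By Bayes' theorem, P(k | x) = π_k f_k(x) / Σ_j π_j f_j(x).
Component likelihoods at x = 14 calls:
  f_1 = 0.00211176
  f_2 = 0.103684
  f_3 = 0.105983
Weight by the priors:
  π_1·f_1 = 0.33 × 0.00211176 = 0.00069688
  π_2·f_2 = 0.48 × 0.103684 = 0.0497685
  π_3·f_3 = 0.19 × 0.105983 = 0.0201368
Evidence: 0.00069688 + 0.0497685 + 0.0201368 = 0.0706022
P(Regime 2 | the observation) = 0.0497685 / 0.0706022 ≈ 0.7049

0.7049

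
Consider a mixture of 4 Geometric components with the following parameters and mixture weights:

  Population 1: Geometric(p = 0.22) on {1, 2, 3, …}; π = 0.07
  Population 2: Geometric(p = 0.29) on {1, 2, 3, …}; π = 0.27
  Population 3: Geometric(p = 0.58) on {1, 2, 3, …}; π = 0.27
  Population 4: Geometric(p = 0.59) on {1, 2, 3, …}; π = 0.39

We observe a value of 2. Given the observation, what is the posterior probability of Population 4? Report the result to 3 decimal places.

0.414

P(component k | x) = π_k·f_k(x) / marginal(x), where marginal(x) = Σ_j π_j·f_j(x).
Geometric probabilities:
  f_1 = 0.22·(1−0.22)^1 = 0.22·0.78 = 0.1716
  f_2 = 0.29·(1−0.29)^1 = 0.29·0.71 = 0.2059
  f_3 = 0.58·(1−0.58)^1 = 0.58·0.42 = 0.2436
  f_4 = 0.59·(1−0.59)^1 = 0.59·0.41 = 0.2419
Weight by the priors:
  π_1·f_1 = 0.07 × 0.1716 = 0.012012
  π_2·f_2 = 0.27 × 0.2059 = 0.055593
  π_3·f_3 = 0.27 × 0.2436 = 0.065772
  π_4·f_4 = 0.39 × 0.2419 = 0.094341
Denominator: 0.012012 + 0.055593 + 0.065772 + 0.094341 = 0.227718
P(Population 4 | the observation) ≈ 0.414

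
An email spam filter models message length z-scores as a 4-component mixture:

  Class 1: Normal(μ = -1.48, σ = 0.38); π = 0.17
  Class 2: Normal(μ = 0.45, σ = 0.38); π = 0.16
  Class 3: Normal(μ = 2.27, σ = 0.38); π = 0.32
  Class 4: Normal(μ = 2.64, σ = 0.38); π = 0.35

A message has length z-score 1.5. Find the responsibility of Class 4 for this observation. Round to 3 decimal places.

By Bayes' theorem, P(k | x) = π_k f_k(x) / Σ_j π_j f_j(x).
Evaluate each component's likelihood at the observed value:
  p_1 = 4.64378e-14
  p_2 = 0.023078
  p_3 = 0.13475
  p_4 = 0.0116628
Unnormalised posteriors:
  π_1·p_1 = 0.17 × 4.64378e-14 = 7.89443e-15
  π_2·p_2 = 0.16 × 0.023078 = 0.00369248
  π_3·p_3 = 0.32 × 0.13475 = 0.0431201
  π_4·p_4 = 0.35 × 0.0116628 = 0.00408197
Sum: 7.89443e-15 + 0.00369248 + 0.0431201 + 0.00408197 = 0.0508945
P(Class 4 | 1.5) ≈ 0.080

0.080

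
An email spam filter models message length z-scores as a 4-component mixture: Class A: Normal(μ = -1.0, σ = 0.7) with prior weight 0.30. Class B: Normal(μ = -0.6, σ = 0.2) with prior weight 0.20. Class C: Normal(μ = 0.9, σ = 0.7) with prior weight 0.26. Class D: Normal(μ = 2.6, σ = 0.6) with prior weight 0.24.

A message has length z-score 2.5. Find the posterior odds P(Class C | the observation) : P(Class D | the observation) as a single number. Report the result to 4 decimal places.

0.0691

Posterior odds = (π_i f_i(x)) / (π_j f_j(x)); the normalising sum cancels.
Evaluate each component's likelihood at the observed value:
  f_A = (1/(0.7·√(2π)))·exp(−(2.5−-1.0)²/(2·0.7²)) = 0.569918·exp(-12.50000) = 2.12389e-06
  f_B = (1/(0.2·√(2π)))·exp(−(2.5−-0.6)²/(2·0.2²)) = 1.994711·exp(-120.12500) = 1.34976e-52
  f_C = (1/(0.7·√(2π)))·exp(−(2.5−0.9)²/(2·0.7²)) = 0.569918·exp(-2.61224) = 0.0418147
  f_D = (1/(0.6·√(2π)))·exp(−(2.5−2.6)²/(2·0.6²)) = 0.664904·exp(-0.01389) = 0.655733
Odds = (0.26/0.24) × (0.0418147/0.655733) = 1.08333 × 0.0637678 ≈ 0.0691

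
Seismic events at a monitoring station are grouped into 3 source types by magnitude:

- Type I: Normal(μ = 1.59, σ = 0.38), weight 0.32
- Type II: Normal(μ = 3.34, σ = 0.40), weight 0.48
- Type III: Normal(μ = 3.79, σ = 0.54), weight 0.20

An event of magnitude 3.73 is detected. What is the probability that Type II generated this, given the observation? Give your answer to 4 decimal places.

0.6696

By Bayes' theorem, P(k | x) = w_k f_k(x) / Σ_j w_j f_j(x).
Normal densities:
  p_I = 1.36261e-07
  p_II = 0.620047
  p_III = 0.734236
Multiply by the mixture weights:
  w_I·p_I = 0.32 × 1.36261e-07 = 4.36035e-08
  w_II·p_II = 0.48 × 0.620047 = 0.297622
  w_III·p_III = 0.20 × 0.734236 = 0.146847
Marginal: 4.36035e-08 + 0.297622 + 0.146847 = 0.44447
P(Type II | x) = 0.297622 / 0.44447 ≈ 0.6696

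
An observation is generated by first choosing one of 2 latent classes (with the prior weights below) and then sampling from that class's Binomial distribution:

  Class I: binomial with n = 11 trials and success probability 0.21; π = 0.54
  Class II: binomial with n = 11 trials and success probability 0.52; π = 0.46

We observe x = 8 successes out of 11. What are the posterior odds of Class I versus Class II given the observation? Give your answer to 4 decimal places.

Posterior odds = (π_i f_i(x)) / (π_j f_j(x)); the normalising sum cancels.
Component likelihoods at x = 8 successes out of 11:
  f_I = 0.000307694
  f_II = 0.0975516
Odds = (0.54/0.46) × (0.000307694/0.0975516) = 1.17391 × 0.00315417 ≈ 0.0037

0.0037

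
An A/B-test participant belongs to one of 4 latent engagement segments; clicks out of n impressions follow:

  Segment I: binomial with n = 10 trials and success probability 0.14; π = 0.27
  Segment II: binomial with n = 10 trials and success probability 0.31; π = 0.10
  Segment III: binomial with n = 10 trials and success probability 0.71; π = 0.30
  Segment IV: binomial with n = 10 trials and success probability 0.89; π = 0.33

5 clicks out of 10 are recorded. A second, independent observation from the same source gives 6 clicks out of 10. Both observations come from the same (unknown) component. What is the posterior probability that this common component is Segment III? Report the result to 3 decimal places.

Posterior ∝ prior × likelihood, so P(k | x) ∝ w_k f_k(x); normalise over all components.
Since both observations come from the same component, the likelihood for component k is f_k(x₁)·f_k(x₂).
  f_I = [C(10,5)·0.14^5·0.86^5 = 252·5.37824e-05·0.470427 = 0.00637577] × [0.000864931] = 5.5146e-06
  f_II = [C(10,5)·0.31^5·0.69^5 = 252·0.00286292·0.156403 = 0.112838] × [0.042246] = 0.00476695
  f_III = [C(10,5)·0.71^5·0.29^5 = 252·0.180423·0.00205111 = 0.0932572] × [0.190266] = 0.0177437
  f_IV = [C(10,5)·0.89^5·0.11^5 = 252·0.558406·1.61051e-05 = 0.00226628] × [0.0152802] = 3.46293e-05
Prior × likelihood for each component:
  w_I·f_I = 0.27 × 5.5146e-06 = 1.48894e-06
  w_II·f_II = 0.10 × 0.00476695 = 0.000476695
  w_III·f_III = 0.30 × 0.0177437 = 0.0053231
  w_IV·f_IV = 0.33 × 3.46293e-05 = 1.14277e-05
Evidence: 1.48894e-06 + 0.000476695 + 0.0053231 + 1.14277e-05 = 0.00581271
P(Segment III | x₁, x₂) = 0.0053231 / 0.00581271 ≈ 0.916

0.916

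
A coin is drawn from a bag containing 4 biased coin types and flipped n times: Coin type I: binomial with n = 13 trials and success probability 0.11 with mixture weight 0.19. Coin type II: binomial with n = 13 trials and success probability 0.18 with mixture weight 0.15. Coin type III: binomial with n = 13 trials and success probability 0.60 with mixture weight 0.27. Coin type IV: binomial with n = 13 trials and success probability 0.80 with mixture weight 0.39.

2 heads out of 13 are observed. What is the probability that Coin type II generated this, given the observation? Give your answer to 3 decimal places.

0.460

Apply Bayes' rule: the posterior for each component is proportional to its prior times its likelihood at x.
Evaluate each component's likelihood at the observed value:
  p_I = 0.261921
  p_II = 0.284834
  p_III = 0.00117776
  p_IV = 1.02236e-06
Prior × likelihood for each component:
  π_I·p_I = 0.19 × 0.261921 = 0.049765
  π_II·p_II = 0.15 × 0.284834 = 0.0427251
  π_III·p_III = 0.27 × 0.00117776 = 0.000317995
  π_IV·p_IV = 0.39 × 1.02236e-06 = 3.98721e-07
Denominator: 0.049765 + 0.0427251 + 0.000317995 + 3.98721e-07 = 0.0928085
Responsibility of Coin type II: 0.0427251 / 0.0928085 ≈ 0.460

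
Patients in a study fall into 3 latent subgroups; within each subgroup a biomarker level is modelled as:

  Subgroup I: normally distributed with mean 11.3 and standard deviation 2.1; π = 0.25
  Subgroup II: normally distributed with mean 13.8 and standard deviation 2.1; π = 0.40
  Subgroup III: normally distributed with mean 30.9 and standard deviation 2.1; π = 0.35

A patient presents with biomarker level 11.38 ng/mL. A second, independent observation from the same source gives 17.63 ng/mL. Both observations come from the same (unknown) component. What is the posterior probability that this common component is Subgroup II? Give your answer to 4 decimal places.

Apply Bayes' rule: the posterior for each component is proportional to its prior times its likelihood at x.
Since both observations come from the same component, the likelihood for component k is f_k(x₁)·f_k(x₂).
  p_I = [(1/(2.1·√(2π)))·exp(−(11.38−11.3)²/(2·2.1²)) = 0.189973·exp(-0.00073) = 0.189835] × [0.00202166] = 0.000383782
  p_II = [(1/(2.1·√(2π)))·exp(−(11.38−13.8)²/(2·2.1²)) = 0.189973·exp(-0.66399) = 0.0977965] × [0.0360079] = 0.00352145
  p_III = [(1/(2.1·√(2π)))·exp(−(11.38−30.9)²/(2·2.1²)) = 0.189973·exp(-43.20073) = 3.28741e-20] × [4.05436e-10] = 1.33284e-29
Weight by the priors:
  π_I·p_I = 0.25 × 0.000383782 = 9.59454e-05
  π_II·p_II = 0.40 × 0.00352145 = 0.00140858
  π_III·p_III = 0.35 × 1.33284e-29 = 4.66493e-30
Marginal: 9.59454e-05 + 0.00140858 + 4.66493e-30 = 0.00150452
P(Subgroup II | x₁,x₂) ≈ 0.9362

0.9362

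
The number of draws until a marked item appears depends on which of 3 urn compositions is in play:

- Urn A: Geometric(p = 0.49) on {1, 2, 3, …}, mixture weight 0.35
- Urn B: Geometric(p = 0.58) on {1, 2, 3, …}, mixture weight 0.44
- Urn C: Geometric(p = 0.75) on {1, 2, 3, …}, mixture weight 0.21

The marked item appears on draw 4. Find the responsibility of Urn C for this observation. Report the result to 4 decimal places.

The responsibility of component k is π_k f_k(x) divided by Σ_j π_j f_j(x).
Geometric probabilities:
  p_A = 0.064999
  p_B = 0.042971
  p_C = 0.0117188
Multiply by the mixture weights:
  π_A·p_A = 0.35 × 0.064999 = 0.0227496
  π_B·p_B = 0.44 × 0.042971 = 0.0189073
  π_C·p_C = 0.21 × 0.0117188 = 0.00246094
Sum: 0.0227496 + 0.0189073 + 0.00246094 = 0.0441178
Responsibility of Urn C: 0.00246094 / 0.0441178 ≈ 0.0558

0.0558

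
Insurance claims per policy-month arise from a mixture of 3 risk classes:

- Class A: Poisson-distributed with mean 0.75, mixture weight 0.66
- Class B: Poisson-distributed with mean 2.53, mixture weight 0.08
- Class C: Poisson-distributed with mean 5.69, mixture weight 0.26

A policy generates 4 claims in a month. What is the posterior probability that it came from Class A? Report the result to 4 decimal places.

0.0770

The responsibility of component k is P(Z=k) f_k(x) divided by Σ_j P(Z=j) f_j(x).
Evaluate each component's likelihood at the observed value:
  p_A = e^(−0.75)·0.75^4/4! = 0.00622749
  p_B = e^(−2.53)·2.53^4/4! = 0.13599
  p_C = e^(−5.69)·5.69^4/4! = 0.147605
Prior × likelihood for each component:
  P(Z=A)·p_A = 0.66 × 0.00622749 = 0.00411014
  P(Z=B)·p_B = 0.08 × 0.13599 = 0.0108792
  P(Z=C)·p_C = 0.26 × 0.147605 = 0.0383774
Marginal: 0.00411014 + 0.0108792 + 0.0383774 = 0.0533667
So the posterior for Class A is 0.00411014 / 0.0533667 ≈ 0.0770.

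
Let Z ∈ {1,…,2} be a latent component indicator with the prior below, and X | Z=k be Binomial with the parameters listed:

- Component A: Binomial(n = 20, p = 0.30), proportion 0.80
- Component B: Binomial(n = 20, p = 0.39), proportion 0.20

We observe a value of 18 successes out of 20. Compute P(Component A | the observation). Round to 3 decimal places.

Apply Bayes' rule: the posterior for each component is proportional to its prior times its likelihood at x.
Evaluate each component's likelihood at the observed value:
  p_A = 3.60688e-08
  p_B = 3.08018e-06
Prior × likelihood for each component:
  w_A·p_A = 0.80 × 3.60688e-08 = 2.88551e-08
  w_B·p_B = 0.20 × 3.08018e-06 = 6.16036e-07
Normaliser: 2.88551e-08 + 6.16036e-07 = 6.44891e-07
So the posterior for Component A is 2.88551e-08 / 6.44891e-07 ≈ 0.045.

0.045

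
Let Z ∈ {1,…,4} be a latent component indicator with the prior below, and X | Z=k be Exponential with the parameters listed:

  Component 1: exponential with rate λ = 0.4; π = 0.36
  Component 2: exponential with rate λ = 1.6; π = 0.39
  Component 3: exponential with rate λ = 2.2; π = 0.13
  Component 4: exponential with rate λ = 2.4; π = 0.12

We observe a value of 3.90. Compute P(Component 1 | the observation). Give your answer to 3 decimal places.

0.959

P(component k | x) = w_k·f_k(x) / marginal(x), where marginal(x) = Σ_j w_j·f_j(x).
Evaluate each component's likelihood at the observed value:
  L_1 = 0.0840544
  L_2 = 0.00311977
  L_3 = 0.000413215
  L_4 = 0.00020664
Unnormalised posteriors:
  w_1·L_1 = 0.36 × 0.0840544 = 0.0302596
  w_2·L_2 = 0.39 × 0.00311977 = 0.00121671
  w_3·L_3 = 0.13 × 0.000413215 = 5.37179e-05
  w_4·L_4 = 0.12 × 0.00020664 = 2.47968e-05
Normaliser: 0.0302596 + 0.00121671 + 5.37179e-05 + 2.47968e-05 = 0.0315548
So the posterior for Component 1 is 0.0302596 / 0.0315548 ≈ 0.959.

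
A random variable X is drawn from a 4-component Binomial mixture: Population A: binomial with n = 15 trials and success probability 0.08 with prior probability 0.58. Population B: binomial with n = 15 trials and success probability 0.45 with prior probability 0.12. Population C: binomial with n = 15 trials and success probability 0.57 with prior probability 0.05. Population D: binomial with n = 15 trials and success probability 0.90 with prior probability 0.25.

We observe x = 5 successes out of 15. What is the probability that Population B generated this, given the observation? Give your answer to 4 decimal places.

P(component k | x) = π_k·f_k(x) / marginal(x), where marginal(x) = Σ_j π_j·f_j(x).
Evaluate each component's likelihood at the observed value:
  L_A = C(15,5)·0.08^5·0.92^10 = 3003·3.2768e-06·0.434388 = 0.00427448
  L_B = C(15,5)·0.45^5·0.55^10 = 3003·0.0184528·0.00253295 = 0.14036
  L_C = C(15,5)·0.57^5·0.43^10 = 3003·0.0601692·0.000216115 = 0.0390494
  L_D = C(15,5)·0.90^5·0.10^10 = 3003·0.59049·1e-10 = 1.77324e-07
Prior × likelihood for each component:
  π_A·L_A = 0.58 × 0.00427448 = 0.0024792
  π_B·L_B = 0.12 × 0.14036 = 0.0168433
  π_C·L_C = 0.05 × 0.0390494 = 0.00195247
  π_D·L_D = 0.25 × 1.77324e-07 = 4.4331e-08
Evidence: 0.0024792 + 0.0168433 + 0.00195247 + 4.4331e-08 = 0.021275
P(Population B | the observation) ≈ 0.7917

0.7917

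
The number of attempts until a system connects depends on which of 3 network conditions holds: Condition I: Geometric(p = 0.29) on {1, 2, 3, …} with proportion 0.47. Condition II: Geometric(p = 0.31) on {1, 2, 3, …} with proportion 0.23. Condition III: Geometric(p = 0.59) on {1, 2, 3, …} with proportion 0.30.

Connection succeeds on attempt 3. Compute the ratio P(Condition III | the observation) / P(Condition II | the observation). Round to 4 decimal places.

0.8765

Since P(k|x) ∝ w_k f_k(x), the posterior odds are w_i f_i(x) / (w_j f_j(x)).
Geometric probabilities:
  f_I = 0.29·(1−0.29)^2 = 0.29·0.5041 = 0.146189
  f_II = 0.31·(1−0.31)^2 = 0.31·0.4761 = 0.147591
  f_III = 0.59·(1−0.59)^2 = 0.59·0.1681 = 0.099179
Odds = (0.30/0.23) × (0.099179/0.147591) = 1.30435 × 0.671985 ≈ 0.8765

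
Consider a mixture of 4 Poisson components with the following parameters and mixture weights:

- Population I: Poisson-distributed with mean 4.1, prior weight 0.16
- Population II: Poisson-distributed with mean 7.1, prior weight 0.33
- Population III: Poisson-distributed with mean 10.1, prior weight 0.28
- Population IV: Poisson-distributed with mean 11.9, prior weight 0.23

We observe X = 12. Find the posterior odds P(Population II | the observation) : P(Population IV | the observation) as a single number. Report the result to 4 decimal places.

0.3548

Only the two components matter; the odds are (P(Z=i) f_i(x)) / (P(Z=j) f_j(x)).
Component likelihoods at x = 12:
  p_I = 0.00078066
  p_II = 0.0282665
  p_III = 0.0966374
  p_IV = 0.11432
Odds = (0.33/0.23) × (0.0282665/0.11432) = 1.43478 × 0.247258 ≈ 0.3548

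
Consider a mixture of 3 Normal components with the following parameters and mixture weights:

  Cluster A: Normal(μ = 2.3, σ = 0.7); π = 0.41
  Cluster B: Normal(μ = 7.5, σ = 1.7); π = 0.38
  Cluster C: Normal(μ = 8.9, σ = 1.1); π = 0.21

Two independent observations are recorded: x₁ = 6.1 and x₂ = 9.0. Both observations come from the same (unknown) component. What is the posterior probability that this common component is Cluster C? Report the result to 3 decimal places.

The responsibility of component k is π_k f_k(x) divided by Σ_j π_j f_j(x).
Since both observations come from the same component, the likelihood for component k is f_k(x₁)·f_k(x₂).
  L_A = [2.27309e-07] × [7.28561e-21] = 1.65608e-27
  L_B = [0.167183] × [0.159002] = 0.0265824
  L_C = [0.0142085] × [0.361179] = 0.0051318
Multiply by the mixture weights:
  π_A·L_A = 0.41 × 1.65608e-27 = 6.78993e-28
  π_B·L_B = 0.38 × 0.0265824 = 0.0101013
  π_C·L_C = 0.21 × 0.0051318 = 0.00107768
Sum: 6.78993e-28 + 0.0101013 + 0.00107768 = 0.011179
P(Cluster C | x) = 0.00107768 / 0.011179 ≈ 0.096

0.096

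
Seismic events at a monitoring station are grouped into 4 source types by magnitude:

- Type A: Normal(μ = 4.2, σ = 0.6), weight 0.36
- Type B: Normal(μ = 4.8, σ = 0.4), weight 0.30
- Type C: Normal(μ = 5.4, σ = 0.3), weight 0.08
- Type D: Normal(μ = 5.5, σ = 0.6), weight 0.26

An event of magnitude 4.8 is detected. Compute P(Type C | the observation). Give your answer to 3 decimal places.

0.026

The responsibility of component k is π_k f_k(x) divided by Σ_j π_j f_j(x).
Component likelihoods at x = 4.8:
  f_A = (1/(0.6·√(2π)))·exp(−(4.8−4.2)²/(2·0.6²)) = 0.664904·exp(-0.50000) = 0.403285
  f_B = (1/(0.4·√(2π)))·exp(−(4.8−4.8)²/(2·0.4²)) = 0.997356·exp(-0.00000) = 0.997356
  f_C = (1/(0.3·√(2π)))·exp(−(4.8−5.4)²/(2·0.3²)) = 1.329808·exp(-2.00000) = 0.17997
  f_D = (1/(0.6·√(2π)))·exp(−(4.8−5.5)²/(2·0.6²)) = 0.664904·exp(-0.68056) = 0.336664
Multiply by the mixture weights:
  π_A·f_A = 0.36 × 0.403285 = 0.145182
  π_B·f_B = 0.30 × 0.997356 = 0.299207
  π_C·f_C = 0.08 × 0.17997 = 0.0143976
  π_D·f_D = 0.26 × 0.336664 = 0.0875328
Denominator: 0.145182 + 0.299207 + 0.0143976 + 0.0875328 = 0.546319
P(Type C | x) = 0.0143976 / 0.546319 ≈ 0.026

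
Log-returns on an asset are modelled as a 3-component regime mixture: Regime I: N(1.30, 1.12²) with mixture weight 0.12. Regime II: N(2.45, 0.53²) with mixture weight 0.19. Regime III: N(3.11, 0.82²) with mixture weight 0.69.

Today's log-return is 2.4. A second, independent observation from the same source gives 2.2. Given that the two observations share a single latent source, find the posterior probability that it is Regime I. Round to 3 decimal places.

By Bayes' theorem, P(k | x) = P(Z=k) f_k(x) / Σ_j P(Z=j) f_j(x).
Since both observations come from the same component, the likelihood for component k is f_k(x₁)·f_k(x₂).
  f_I = [(1/(1.12·√(2π)))·exp(−(2.4−1.30)²/(2·1.12²)) = 0.356198·exp(-0.48230) = 0.219903] × [0.257914] = 0.0567159
  f_II = [(1/(0.53·√(2π)))·exp(−(2.4−2.45)²/(2·0.53²)) = 0.752721·exp(-0.00445) = 0.749379] × [0.673471] = 0.504685
  f_III = [(1/(0.82·√(2π)))·exp(−(2.4−3.11)²/(2·0.82²)) = 0.486515·exp(-0.37485) = 0.334426] × [0.262825] = 0.0878956
Unnormalised posteriors:
  P(Z=I)·f_I = 0.12 × 0.0567159 = 0.00680591
  P(Z=II)·f_II = 0.19 × 0.504685 = 0.0958902
  P(Z=III)·f_III = 0.69 × 0.0878956 = 0.0606479
Denominator: 0.00680591 + 0.0958902 + 0.0606479 = 0.163344
P(Regime I | x) ≈ 0.042

0.042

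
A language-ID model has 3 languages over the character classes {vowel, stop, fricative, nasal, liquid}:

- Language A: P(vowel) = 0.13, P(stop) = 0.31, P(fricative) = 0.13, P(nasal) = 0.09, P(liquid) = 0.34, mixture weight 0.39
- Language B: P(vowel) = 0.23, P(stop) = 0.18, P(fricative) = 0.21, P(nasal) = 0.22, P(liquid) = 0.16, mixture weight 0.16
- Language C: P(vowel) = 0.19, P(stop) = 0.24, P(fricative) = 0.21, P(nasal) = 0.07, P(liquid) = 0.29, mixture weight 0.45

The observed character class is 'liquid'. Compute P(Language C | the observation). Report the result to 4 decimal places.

Apply Bayes' rule: the posterior for each component is proportional to its prior times its likelihood at x.
Categorical probabilities:
  L_A = 0.34
  L_B = 0.16
  L_C = 0.29
Multiply by the mixture weights:
  π_A·L_A = 0.39 × 0.34 = 0.1326
  π_B·L_B = 0.16 × 0.16 = 0.0256
  π_C·L_C = 0.45 × 0.29 = 0.1305
Evidence: 0.1326 + 0.0256 + 0.1305 = 0.2887
Responsibility of Language C: 0.1305 / 0.2887 ≈ 0.4520

0.4520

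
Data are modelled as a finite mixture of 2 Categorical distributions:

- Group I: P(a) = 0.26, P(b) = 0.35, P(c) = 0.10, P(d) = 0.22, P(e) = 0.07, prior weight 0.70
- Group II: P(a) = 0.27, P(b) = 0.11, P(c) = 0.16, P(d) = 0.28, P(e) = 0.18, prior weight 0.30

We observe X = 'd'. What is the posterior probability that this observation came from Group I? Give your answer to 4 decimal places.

0.6471

The responsibility of component k is π_k f_k(x) divided by Σ_j π_j f_j(x).
Component likelihoods at x = 'd':
  L_I = 0.22
  L_II = 0.28
Multiply by the mixture weights:
  π_I·L_I = 0.70 × 0.22 = 0.154
  π_II·L_II = 0.30 × 0.28 = 0.084
Normaliser: 0.154 + 0.084 = 0.238
So the posterior for Group I is 0.154 / 0.238 ≈ 0.6471.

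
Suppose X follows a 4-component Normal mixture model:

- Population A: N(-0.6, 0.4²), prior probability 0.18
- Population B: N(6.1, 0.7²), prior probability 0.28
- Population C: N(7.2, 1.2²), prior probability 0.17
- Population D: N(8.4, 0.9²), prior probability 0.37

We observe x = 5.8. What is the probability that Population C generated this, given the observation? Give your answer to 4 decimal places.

0.1619

P(component k | x) = P(Z=k)·f_k(x) / marginal(x), where marginal(x) = Σ_j P(Z=j)·f_j(x).
Normal densities:
  f_A = (1/(0.4·√(2π)))·exp(−(5.8−-0.6)²/(2·0.4²)) = 0.997356·exp(-128.00000) = 2.56541e-56
  f_B = (1/(0.7·√(2π)))·exp(−(5.8−6.1)²/(2·0.7²)) = 0.569918·exp(-0.09184) = 0.51991
  f_C = (1/(1.2·√(2π)))·exp(−(5.8−7.2)²/(2·1.2²)) = 0.332452·exp(-0.68056) = 0.168332
  f_D = (1/(0.9·√(2π)))·exp(−(5.8−8.4)²/(2·0.9²)) = 0.443269·exp(-4.17284) = 0.00683009
Unnormalised posteriors:
  P(Z=A)·f_A = 0.18 × 2.56541e-56 = 4.61773e-57
  P(Z=B)·f_B = 0.28 × 0.51991 = 0.145575
  P(Z=C)·f_C = 0.17 × 0.168332 = 0.0286165
  P(Z=D)·f_D = 0.37 × 0.00683009 = 0.00252713
Sum: 4.61773e-57 + 0.145575 + 0.0286165 + 0.00252713 = 0.176718
Responsibility of Population C: 0.0286165 / 0.176718 ≈ 0.1619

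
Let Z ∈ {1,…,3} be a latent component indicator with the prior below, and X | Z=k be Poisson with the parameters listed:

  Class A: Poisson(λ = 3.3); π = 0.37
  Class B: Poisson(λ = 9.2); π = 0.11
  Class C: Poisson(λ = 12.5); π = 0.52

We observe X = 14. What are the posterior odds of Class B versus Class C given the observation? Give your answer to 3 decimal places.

0.078

The posterior odds equal the prior odds times the likelihood ratio: (π_i/π_j)·(f_i(x)/f_j(x)).
Poisson probabilities:
  f_A = e^(−3.3)·3.3^14/14! = 7.68449e-06
  f_B = e^(−9.2)·9.2^14/14! = 0.0360672
  f_C = e^(−12.5)·12.5^14/14! = 0.0971965
Posterior odds = (π_B·f_B) / (π_C·f_C) = (0.11·0.0360672) / (0.52·0.0971965) = 0.00396739 / 0.0505422 ≈ 0.078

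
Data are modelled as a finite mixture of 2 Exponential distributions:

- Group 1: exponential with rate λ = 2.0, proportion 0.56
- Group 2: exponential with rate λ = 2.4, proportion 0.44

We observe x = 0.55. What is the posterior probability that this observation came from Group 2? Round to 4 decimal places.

The responsibility of component k is π_k f_k(x) divided by Σ_j π_j f_j(x).
Exponential densities:
  f_1 = 2.0·e^(−2.0·0.55) = 2.0·e^(−1.1000) = 0.665742
  f_2 = 2.4·e^(−2.4·0.55) = 2.4·e^(−1.3200) = 0.641125
Unnormalised posteriors:
  π_1·f_1 = 0.56 × 0.665742 = 0.372816
  π_2·f_2 = 0.44 × 0.641125 = 0.282095
Evidence: 0.372816 + 0.282095 = 0.65491
So the posterior for Group 2 is 0.282095 / 0.65491 ≈ 0.4307.

0.4307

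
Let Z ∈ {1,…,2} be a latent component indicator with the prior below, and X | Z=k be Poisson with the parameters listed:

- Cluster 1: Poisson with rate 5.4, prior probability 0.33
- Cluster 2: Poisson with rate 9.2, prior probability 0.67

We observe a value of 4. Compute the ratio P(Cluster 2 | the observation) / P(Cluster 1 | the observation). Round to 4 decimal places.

0.3827

Posterior odds = (w_i f_i(x)) / (w_j f_j(x)); the normalising sum cancels.
Component likelihoods at x = 4:
  L_1 = 0.16002
  L_2 = 0.03016
Odds = (0.67/0.33) × (0.03016/0.16002) = 2.0303 × 0.188477 ≈ 0.3827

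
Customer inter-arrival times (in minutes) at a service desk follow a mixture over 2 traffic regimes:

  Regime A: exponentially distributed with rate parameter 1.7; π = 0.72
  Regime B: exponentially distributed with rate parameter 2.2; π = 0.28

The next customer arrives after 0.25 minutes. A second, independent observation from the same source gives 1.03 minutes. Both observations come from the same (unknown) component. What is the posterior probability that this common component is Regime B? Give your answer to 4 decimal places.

Apply Bayes' rule: the posterior for each component is proportional to its prior times its likelihood at x.
Since both observations come from the same component, the likelihood for component k is f_k(x₁)·f_k(x₂).
  f_A = [1.7·e^(−1.7·0.25) = 1.7·e^(−0.4250) = 1.11141] × [0.29512] = 0.327999
  f_B = [2.2·e^(−2.2·0.25) = 2.2·e^(−0.5500) = 1.26929] × [0.228198] = 0.289649
Weight by the priors:
  π_A·f_A = 0.72 × 0.327999 = 0.23616
  π_B·f_B = 0.28 × 0.289649 = 0.0811017
Normaliser: 0.23616 + 0.0811017 = 0.317261
So the posterior for Regime B is 0.0811017 / 0.317261 ≈ 0.2556.

0.2556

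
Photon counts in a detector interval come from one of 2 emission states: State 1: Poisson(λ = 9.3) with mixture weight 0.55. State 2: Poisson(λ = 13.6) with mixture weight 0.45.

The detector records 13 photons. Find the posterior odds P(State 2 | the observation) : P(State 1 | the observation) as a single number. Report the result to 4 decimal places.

Only the two components matter; the odds are (π_i f_i(x)) / (π_j f_j(x)).
Evaluate each component's likelihood at the observed value:
  L_1 = 0.0571557
  L_2 = 0.108473
Odds = (0.45/0.55) × (0.108473/0.0571557) = 0.818182 × 1.89785 ≈ 1.5528

1.5528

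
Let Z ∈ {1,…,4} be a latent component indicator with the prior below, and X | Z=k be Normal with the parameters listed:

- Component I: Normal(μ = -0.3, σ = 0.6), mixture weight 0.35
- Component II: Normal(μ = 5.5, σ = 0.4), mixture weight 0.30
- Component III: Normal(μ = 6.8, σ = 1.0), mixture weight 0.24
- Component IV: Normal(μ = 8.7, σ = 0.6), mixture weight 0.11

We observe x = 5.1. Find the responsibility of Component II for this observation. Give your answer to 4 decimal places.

Posterior ∝ prior × likelihood, so P(k | x) ∝ w_k f_k(x); normalise over all components.
Component likelihoods at x = 5.1:
  p_I = 1.7133e-18
  p_II = 0.604927
  p_III = 0.0940491
  p_IV = 1.01265e-08
Prior × likelihood for each component:
  w_I·p_I = 0.35 × 1.7133e-18 = 5.99653e-19
  w_II·p_II = 0.30 × 0.604927 = 0.181478
  w_III·p_III = 0.24 × 0.0940491 = 0.0225718
  w_IV·p_IV = 0.11 × 1.01265e-08 = 1.11391e-09
Normaliser: 5.99653e-19 + 0.181478 + 0.0225718 + 1.11391e-09 = 0.20405
Responsibility of Component II: 0.181478 / 0.20405 ≈ 0.8894

0.8894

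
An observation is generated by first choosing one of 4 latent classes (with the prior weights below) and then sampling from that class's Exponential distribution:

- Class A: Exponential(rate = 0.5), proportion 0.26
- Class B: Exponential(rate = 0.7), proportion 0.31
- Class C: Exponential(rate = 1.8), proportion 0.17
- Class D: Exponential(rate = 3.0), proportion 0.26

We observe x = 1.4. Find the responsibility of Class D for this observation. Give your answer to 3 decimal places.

Apply Bayes' rule: the posterior for each component is proportional to its prior times its likelihood at x.
Exponential densities:
  L_A = 0.5·e^(−0.5·1.4) = 0.5·e^(−0.7000) = 0.248293
  L_B = 0.7·e^(−0.7·1.4) = 0.7·e^(−0.9800) = 0.262718
  L_C = 1.8·e^(−1.8·1.4) = 1.8·e^(−2.5200) = 0.144827
  L_D = 3.0·e^(−3.0·1.4) = 3.0·e^(−4.2000) = 0.0449867
Prior × likelihood for each component:
  π_A·L_A = 0.26 × 0.248293 = 0.0645561
  π_B·L_B = 0.31 × 0.262718 = 0.0814425
  π_C·L_C = 0.17 × 0.144827 = 0.0246206
  π_D·L_D = 0.26 × 0.0449867 = 0.0116965
Evidence: 0.0645561 + 0.0814425 + 0.0246206 + 0.0116965 = 0.182316
P(Class D | 1.4) = 0.0116965 / 0.182316 ≈ 0.064

0.064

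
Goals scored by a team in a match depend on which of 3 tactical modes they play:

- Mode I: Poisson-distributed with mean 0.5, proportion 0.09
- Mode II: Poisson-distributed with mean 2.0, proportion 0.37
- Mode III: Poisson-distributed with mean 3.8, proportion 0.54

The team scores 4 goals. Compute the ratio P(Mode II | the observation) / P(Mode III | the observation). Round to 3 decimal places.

Since P(k|x) ∝ π_k f_k(x), the posterior odds are π_i f_i(x) / (π_j f_j(x)).
Component likelihoods at x = 4 goals:
  L_I = e^(−0.5)·0.5^4/4! = 0.00157951
  L_II = e^(−2.0)·2.0^4/4! = 0.0902235
  L_III = e^(−3.8)·3.8^4/4! = 0.194359
Posterior odds = (π_II·L_II) / (π_III·L_III) = (0.37·0.0902235) / (0.54·0.194359) = 0.0333827 / 0.104954 ≈ 0.318

0.318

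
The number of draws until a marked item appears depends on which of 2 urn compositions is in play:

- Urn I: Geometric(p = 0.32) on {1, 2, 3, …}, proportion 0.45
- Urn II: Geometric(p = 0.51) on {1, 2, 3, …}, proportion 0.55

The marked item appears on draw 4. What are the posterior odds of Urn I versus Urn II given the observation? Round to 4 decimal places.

Since P(k|x) ∝ π_k f_k(x), the posterior odds are π_i f_i(x) / (π_j f_j(x)).
Evaluate each component's likelihood at the observed value:
  p_I = 0.100618
  p_II = 0.060001
0.0452782 / 0.0330005 ≈ 1.3720

1.3720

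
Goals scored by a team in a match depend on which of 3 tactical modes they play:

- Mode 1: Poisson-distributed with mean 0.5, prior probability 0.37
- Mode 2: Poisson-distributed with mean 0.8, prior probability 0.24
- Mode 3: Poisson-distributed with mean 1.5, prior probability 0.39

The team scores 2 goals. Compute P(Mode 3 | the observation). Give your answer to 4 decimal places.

P(component k | x) = P(Z=k)·f_k(x) / marginal(x), where marginal(x) = Σ_j P(Z=j)·f_j(x).
Poisson probabilities:
  p_1 = e^(−0.5)·0.5^2/2! = 0.0758163
  p_2 = e^(−0.8)·0.8^2/2! = 0.143785
  p_3 = e^(−1.5)·1.5^2/2! = 0.251021
Weight by the priors:
  P(Z=1)·p_1 = 0.37 × 0.0758163 = 0.028052
  P(Z=2)·p_2 = 0.24 × 0.143785 = 0.0345085
  P(Z=3)·p_3 = 0.39 × 0.251021 = 0.0978984
Marginal: 0.028052 + 0.0345085 + 0.0978984 = 0.160459
Responsibility of Mode 3: 0.0978984 / 0.160459 ≈ 0.6101

0.6101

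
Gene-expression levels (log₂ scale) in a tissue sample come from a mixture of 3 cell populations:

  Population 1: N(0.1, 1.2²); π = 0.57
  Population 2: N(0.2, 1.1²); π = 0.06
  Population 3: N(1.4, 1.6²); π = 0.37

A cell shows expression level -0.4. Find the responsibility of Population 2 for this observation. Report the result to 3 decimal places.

P(component k | x) = π_k·f_k(x) / marginal(x), where marginal(x) = Σ_j π_j·f_j(x).
Evaluate each component's likelihood at the observed value:
  p_1 = (1/(1.2·√(2π)))·exp(−(-0.4−0.1)²/(2·1.2²)) = 0.332452·exp(-0.08681) = 0.30481
  p_2 = (1/(1.1·√(2π)))·exp(−(-0.4−0.2)²/(2·1.1²)) = 0.362675·exp(-0.14876) = 0.312544
  p_3 = (1/(1.6·√(2π)))·exp(−(-0.4−1.4)²/(2·1.6²)) = 0.249339·exp(-0.63281) = 0.132423
Prior × likelihood for each component:
  π_1·p_1 = 0.57 × 0.30481 = 0.173742
  π_2·p_2 = 0.06 × 0.312544 = 0.0187527
  π_3·p_3 = 0.37 × 0.132423 = 0.0489965
Sum: 0.173742 + 0.0187527 + 0.0489965 = 0.241491
P(Population 2 | data) = 0.0187527 / 0.241491 ≈ 0.078

0.078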